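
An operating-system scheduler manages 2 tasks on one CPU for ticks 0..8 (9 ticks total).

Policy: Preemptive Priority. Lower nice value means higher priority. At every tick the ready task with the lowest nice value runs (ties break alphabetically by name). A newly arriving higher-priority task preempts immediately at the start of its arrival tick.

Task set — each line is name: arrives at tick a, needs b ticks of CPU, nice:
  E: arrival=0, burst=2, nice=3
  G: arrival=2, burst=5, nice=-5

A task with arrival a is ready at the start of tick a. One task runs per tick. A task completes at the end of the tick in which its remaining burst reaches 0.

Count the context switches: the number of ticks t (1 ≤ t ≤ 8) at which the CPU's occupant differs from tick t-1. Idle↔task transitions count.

t=0: ready={E} → run E
t=1: ready={E} → run E
t=2: ready={G} → run G
t=3: ready={G} → run G
t=4: ready={G} → run G
t=5: ready={G} → run G
t=6: ready={G} → run G
t=7: (idle)
t=8: (idle)

context switches = 2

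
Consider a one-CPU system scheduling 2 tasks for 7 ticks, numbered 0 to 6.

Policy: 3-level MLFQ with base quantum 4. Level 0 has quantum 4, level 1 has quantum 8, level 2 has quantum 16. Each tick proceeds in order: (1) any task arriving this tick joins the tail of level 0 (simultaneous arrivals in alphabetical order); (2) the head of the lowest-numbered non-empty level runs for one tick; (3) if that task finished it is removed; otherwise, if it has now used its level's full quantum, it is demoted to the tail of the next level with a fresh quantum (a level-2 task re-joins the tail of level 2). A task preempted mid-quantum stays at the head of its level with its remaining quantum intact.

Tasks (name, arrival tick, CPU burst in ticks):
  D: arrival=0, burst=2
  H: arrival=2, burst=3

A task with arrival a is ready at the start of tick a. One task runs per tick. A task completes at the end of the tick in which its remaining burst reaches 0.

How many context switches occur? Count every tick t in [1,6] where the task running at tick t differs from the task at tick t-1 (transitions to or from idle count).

context switches = 2

t=0: L0/L1/L2 = D/-/- → run D
t=1: L0/L1/L2 = D/-/- → run D
t=2: L0/L1/L2 = H/-/- → run H
t=3: L0/L1/L2 = H/-/- → run H
t=4: L0/L1/L2 = H/-/- → run H
t=5: (idle)
t=6: (idle)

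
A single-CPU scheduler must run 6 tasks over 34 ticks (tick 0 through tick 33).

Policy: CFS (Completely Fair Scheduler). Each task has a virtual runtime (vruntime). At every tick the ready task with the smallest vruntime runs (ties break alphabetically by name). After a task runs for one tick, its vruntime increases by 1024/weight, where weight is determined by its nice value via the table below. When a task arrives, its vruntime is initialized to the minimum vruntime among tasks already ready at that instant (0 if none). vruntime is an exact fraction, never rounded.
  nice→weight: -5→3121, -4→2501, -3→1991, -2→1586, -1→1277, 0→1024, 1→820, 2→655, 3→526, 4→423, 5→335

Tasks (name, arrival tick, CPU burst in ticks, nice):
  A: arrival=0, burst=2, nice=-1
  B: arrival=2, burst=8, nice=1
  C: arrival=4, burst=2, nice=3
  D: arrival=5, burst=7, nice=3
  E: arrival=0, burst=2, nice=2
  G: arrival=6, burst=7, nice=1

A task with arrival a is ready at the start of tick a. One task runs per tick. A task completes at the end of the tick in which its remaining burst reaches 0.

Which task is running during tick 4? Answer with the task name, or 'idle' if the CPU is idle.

t=0: vr[A=0 E=0] → run A
t=1: vr[A=1024/1277 E=0] → run E
t=2: vr[A=1024/1277 B=1024/1277 E=1024/655] → run A
t=3: vr[B=1024/1277 E=1024/655] → run B
t=4: vr[B=536832/261785 C=1024/655 E=1024/655] → run C
t=5: vr[B=536832/261785 C=604672/172265 D=1024/655 E=1024/655] → run D
t=6: vr[B=536832/261785 C=604672/172265 D=604672/172265 E=1024/655 G=1024/655] → run E
t=7: vr[B=536832/261785 C=604672/172265 D=604672/172265 G=1024/655] → run G
t=8: vr[B=536832/261785 C=604672/172265 D=604672/172265 G=15104/5371] → run B
t=9: vr[B=863744/261785 C=604672/172265 D=604672/172265 G=15104/5371] → run G
t=10: vr[B=863744/261785 C=604672/172265 D=604672/172265 G=109056/26855] → run B
t=11: vr[B=1190656/261785 C=604672/172265 D=604672/172265 G=109056/26855] → run C
t=12: vr[B=1190656/261785 D=604672/172265 G=109056/26855] → run D
t=13: vr[B=1190656/261785 D=940032/172265 G=109056/26855] → run G
t=14: vr[B=1190656/261785 D=940032/172265 G=142592/26855] → run B
t=15: vr[B=1517568/261785 D=940032/172265 G=142592/26855] → run G
t=16: vr[B=1517568/261785 D=940032/172265 G=176128/26855] → run D
t=17: vr[B=1517568/261785 D=1275392/172265 G=176128/26855] → run B
t=18: vr[B=368896/52357 D=1275392/172265 G=176128/26855] → run G
t=19: vr[B=368896/52357 D=1275392/172265 G=209664/26855] → run B
t=20: vr[B=2171392/261785 D=1275392/172265 G=209664/26855] → run D
t=21: vr[B=2171392/261785 D=1610752/172265 G=209664/26855] → run G
t=22: vr[B=2171392/261785 D=1610752/172265 G=48640/5371] → run B
t=23: vr[B=2498304/261785 D=1610752/172265 G=48640/5371] → run G
t=24: vr[B=2498304/261785 D=1610752/172265] → run D
t=25: vr[B=2498304/261785 D=1946112/172265] → run B
t=26: vr[D=1946112/172265] → run D
t=27: vr[D=2281472/172265] → run D
t=28: (idle)
t=29: (idle)
t=30: (idle)
t=31: (idle)
t=32: (idle)
t=33: (idle)

running at tick 4 = C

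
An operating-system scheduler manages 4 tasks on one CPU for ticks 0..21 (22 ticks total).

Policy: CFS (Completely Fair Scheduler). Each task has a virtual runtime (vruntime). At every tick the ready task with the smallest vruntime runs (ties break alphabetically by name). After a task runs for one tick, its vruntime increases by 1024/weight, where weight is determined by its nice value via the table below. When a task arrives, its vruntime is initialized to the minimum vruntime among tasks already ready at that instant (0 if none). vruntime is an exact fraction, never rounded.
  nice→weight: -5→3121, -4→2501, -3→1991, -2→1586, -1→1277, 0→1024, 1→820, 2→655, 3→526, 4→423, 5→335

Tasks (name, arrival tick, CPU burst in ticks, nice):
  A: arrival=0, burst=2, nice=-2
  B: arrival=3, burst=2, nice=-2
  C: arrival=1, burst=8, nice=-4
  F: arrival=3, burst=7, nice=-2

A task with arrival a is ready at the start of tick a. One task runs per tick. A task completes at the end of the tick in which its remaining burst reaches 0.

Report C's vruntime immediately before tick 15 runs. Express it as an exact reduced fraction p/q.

vruntime(C, start of tick 15) = 114176/32513

t=0: vr[A=0] → run A
t=1: vr[A=512/793 C=512/793] → run A
t=2: vr[C=512/793] → run C
t=3: vr[B=34304/32513 C=34304/32513 F=34304/32513] → run B
t=4: vr[B=55296/32513 C=34304/32513 F=34304/32513] → run C
t=5: vr[B=55296/32513 C=47616/32513 F=34304/32513] → run F
t=6: vr[B=55296/32513 C=47616/32513 F=55296/32513] → run C
t=7: vr[B=55296/32513 C=60928/32513 F=55296/32513] → run B
t=8: vr[C=60928/32513 F=55296/32513] → run F
t=9: vr[C=60928/32513 F=76288/32513] → run C
t=10: vr[C=74240/32513 F=76288/32513] → run C
t=11: vr[C=87552/32513 F=76288/32513] → run F
t=12: vr[C=87552/32513 F=97280/32513] → run C
t=13: vr[C=100864/32513 F=97280/32513] → run F
t=14: vr[C=100864/32513 F=118272/32513] → run C
t=15: vr[C=114176/32513 F=118272/32513] → run C
t=16: vr[F=118272/32513] → run F
t=17: vr[F=139264/32513] → run F
t=18: vr[F=160256/32513] → run F
t=19: (idle)
t=20: (idle)
t=21: (idle)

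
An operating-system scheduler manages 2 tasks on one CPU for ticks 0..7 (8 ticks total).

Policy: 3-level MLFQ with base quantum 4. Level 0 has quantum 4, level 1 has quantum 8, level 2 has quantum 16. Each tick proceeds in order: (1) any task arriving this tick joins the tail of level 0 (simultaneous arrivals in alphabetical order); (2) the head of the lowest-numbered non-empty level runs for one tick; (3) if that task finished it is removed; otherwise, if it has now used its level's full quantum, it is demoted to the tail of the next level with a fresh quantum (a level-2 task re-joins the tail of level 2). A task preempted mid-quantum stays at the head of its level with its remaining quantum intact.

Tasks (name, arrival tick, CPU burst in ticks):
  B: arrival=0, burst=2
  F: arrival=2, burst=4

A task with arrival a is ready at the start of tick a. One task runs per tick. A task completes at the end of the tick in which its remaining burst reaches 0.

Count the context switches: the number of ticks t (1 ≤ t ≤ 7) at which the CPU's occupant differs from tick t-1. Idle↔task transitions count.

context switches = 2

t=0: L0/L1/L2 = B/-/- → run B
t=1: L0/L1/L2 = B/-/- → run B
t=2: L0/L1/L2 = F/-/- → run F
t=3: L0/L1/L2 = F/-/- → run F
t=4: L0/L1/L2 = F/-/- → run F
t=5: L0/L1/L2 = F/-/- → run F
t=6: (idle)
t=7: (idle)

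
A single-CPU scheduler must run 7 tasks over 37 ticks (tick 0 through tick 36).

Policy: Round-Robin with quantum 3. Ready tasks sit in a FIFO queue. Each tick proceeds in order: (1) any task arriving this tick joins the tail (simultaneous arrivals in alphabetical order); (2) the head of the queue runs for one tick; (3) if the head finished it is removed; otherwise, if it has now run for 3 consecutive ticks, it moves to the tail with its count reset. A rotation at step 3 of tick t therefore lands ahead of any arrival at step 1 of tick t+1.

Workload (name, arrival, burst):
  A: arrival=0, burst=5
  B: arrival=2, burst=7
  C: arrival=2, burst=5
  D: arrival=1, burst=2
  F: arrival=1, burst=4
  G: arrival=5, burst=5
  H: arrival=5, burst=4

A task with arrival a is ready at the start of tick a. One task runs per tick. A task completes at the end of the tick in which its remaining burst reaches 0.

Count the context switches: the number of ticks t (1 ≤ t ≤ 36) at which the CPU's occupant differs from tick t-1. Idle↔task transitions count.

context switches = 14

t=0: queue=[A] q_used=0 → run A
t=1: queue=[A,D,F] q_used=1 → run A
t=2: queue=[A,D,F,B,C] q_used=2 → run A
t=3: queue=[D,F,B,C,A] q_used=0 → run D
t=4: queue=[D,F,B,C,A] q_used=1 → run D
t=5: queue=[F,B,C,A,G,H] q_used=0 → run F
t=6: queue=[F,B,C,A,G,H] q_used=1 → run F
t=7: queue=[F,B,C,A,G,H] q_used=2 → run F
t=8: queue=[B,C,A,G,H,F] q_used=0 → run B
t=9: queue=[B,C,A,G,H,F] q_used=1 → run B
t=10: queue=[B,C,A,G,H,F] q_used=2 → run B
t=11: queue=[C,A,G,H,F,B] q_used=0 → run C
t=12: queue=[C,A,G,H,F,B] q_used=1 → run C
t=13: queue=[C,A,G,H,F,B] q_used=2 → run C
t=14: queue=[A,G,H,F,B,C] q_used=0 → run A
t=15: queue=[A,G,H,F,B,C] q_used=1 → run A
t=16: queue=[G,H,F,B,C] q_used=0 → run G
t=17: queue=[G,H,F,B,C] q_used=1 → run G
t=18: queue=[G,H,F,B,C] q_used=2 → run G
t=19: queue=[H,F,B,C,G] q_used=0 → run H
t=20: queue=[H,F,B,C,G] q_used=1 → run H
t=21: queue=[H,F,B,C,G] q_used=2 → run H
t=22: queue=[F,B,C,G,H] q_used=0 → run F
t=23: queue=[B,C,G,H] q_used=0 → run B
t=24: queue=[B,C,G,H] q_used=1 → run B
t=25: queue=[B,C,G,H] q_used=2 → run B
t=26: queue=[C,G,H,B] q_used=0 → run C
t=27: queue=[C,G,H,B] q_used=1 → run C
t=28: queue=[G,H,B] q_used=0 → run G
t=29: queue=[G,H,B] q_used=1 → run G
t=30: queue=[H,B] q_used=0 → run H
t=31: queue=[B] q_used=0 → run B
t=32: (idle)
t=33: (idle)
t=34: (idle)
t=35: (idle)
t=36: (idle)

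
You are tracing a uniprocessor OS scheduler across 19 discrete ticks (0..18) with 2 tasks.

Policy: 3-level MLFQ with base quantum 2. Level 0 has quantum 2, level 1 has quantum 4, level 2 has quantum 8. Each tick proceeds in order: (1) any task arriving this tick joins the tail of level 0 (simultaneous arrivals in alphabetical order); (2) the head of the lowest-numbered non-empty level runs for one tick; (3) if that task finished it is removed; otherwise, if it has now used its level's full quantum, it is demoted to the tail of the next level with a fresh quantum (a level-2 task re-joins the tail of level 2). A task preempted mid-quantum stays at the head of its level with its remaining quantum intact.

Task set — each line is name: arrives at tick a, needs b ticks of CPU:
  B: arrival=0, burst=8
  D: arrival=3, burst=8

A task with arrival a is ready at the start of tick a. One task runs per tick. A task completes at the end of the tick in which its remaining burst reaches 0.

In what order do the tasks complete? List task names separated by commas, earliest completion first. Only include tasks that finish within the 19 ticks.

t=0: L0/L1/L2 = B/-/- → run B
t=1: L0/L1/L2 = B/-/- → run B
t=2: L0/L1/L2 = -/B/- → run B
t=3: L0/L1/L2 = D/B/- → run D
t=4: L0/L1/L2 = D/B/- → run D
t=5: L0/L1/L2 = -/BD/- → run B
t=6: L0/L1/L2 = -/BD/- → run B
t=7: L0/L1/L2 = -/BD/- → run B
t=8: L0/L1/L2 = -/D/B → run D
t=9: L0/L1/L2 = -/D/B → run D
t=10: L0/L1/L2 = -/D/B → run D
t=11: L0/L1/L2 = -/D/B → run D
t=12: L0/L1/L2 = -/-/BD → run B
t=13: L0/L1/L2 = -/-/BD → run B
t=14: L0/L1/L2 = -/-/D → run D
t=15: L0/L1/L2 = -/-/D → run D
t=16: (idle)
t=17: (idle)
t=18: (idle)

completion order = B, D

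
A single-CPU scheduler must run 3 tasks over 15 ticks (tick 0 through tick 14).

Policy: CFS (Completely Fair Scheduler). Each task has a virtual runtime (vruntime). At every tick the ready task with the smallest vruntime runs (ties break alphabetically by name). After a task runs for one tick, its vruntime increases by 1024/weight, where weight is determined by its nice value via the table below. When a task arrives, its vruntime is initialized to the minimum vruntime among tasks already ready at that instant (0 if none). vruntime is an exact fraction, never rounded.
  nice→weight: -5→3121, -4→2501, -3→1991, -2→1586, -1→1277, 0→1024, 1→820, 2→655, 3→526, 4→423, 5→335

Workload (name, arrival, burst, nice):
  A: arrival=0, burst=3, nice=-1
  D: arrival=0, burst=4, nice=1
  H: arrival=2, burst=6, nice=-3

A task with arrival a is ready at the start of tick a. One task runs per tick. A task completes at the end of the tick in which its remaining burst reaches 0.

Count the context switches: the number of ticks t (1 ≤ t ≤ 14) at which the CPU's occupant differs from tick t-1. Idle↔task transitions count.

t=0: vr[A=0 D=0] → run A
t=1: vr[A=1024/1277 D=0] → run D
t=2: vr[A=1024/1277 D=256/205 H=1024/1277] → run A
t=3: vr[A=2048/1277 D=256/205 H=1024/1277] → run H
t=4: vr[A=2048/1277 D=256/205 H=3346432/2542507] → run D
t=5: vr[A=2048/1277 D=512/205 H=3346432/2542507] → run H
t=6: vr[A=2048/1277 D=512/205 H=4654080/2542507] → run A
t=7: vr[D=512/205 H=4654080/2542507] → run H
t=8: vr[D=512/205 H=5961728/2542507] → run H
t=9: vr[D=512/205 H=7269376/2542507] → run D
t=10: vr[D=768/205 H=7269376/2542507] → run H
t=11: vr[D=768/205 H=8577024/2542507] → run H
t=12: vr[D=768/205] → run D
t=13: (idle)
t=14: (idle)

context switches = 11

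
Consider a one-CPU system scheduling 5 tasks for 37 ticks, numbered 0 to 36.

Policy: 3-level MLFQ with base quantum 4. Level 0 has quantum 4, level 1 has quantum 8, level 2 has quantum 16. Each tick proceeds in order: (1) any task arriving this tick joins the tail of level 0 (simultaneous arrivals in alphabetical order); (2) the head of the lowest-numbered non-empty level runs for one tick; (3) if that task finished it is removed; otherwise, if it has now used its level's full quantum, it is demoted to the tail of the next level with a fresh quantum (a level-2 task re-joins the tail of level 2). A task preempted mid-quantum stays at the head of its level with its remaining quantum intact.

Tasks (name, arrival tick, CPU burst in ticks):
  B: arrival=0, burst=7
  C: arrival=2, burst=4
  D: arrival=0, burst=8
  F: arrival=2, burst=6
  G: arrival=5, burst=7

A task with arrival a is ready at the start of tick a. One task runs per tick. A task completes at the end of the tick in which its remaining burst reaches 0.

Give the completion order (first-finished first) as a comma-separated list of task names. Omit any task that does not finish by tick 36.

completion order = C, B, D, F, G

t=0: L0/L1/L2 = BD/-/- → run B
t=1: L0/L1/L2 = BD/-/- → run B
t=2: L0/L1/L2 = BDCF/-/- → run B
t=3: L0/L1/L2 = BDCF/-/- → run B
t=4: L0/L1/L2 = DCF/B/- → run D
t=5: L0/L1/L2 = DCFG/B/- → run D
t=6: L0/L1/L2 = DCFG/B/- → run D
t=7: L0/L1/L2 = DCFG/B/- → run D
t=8: L0/L1/L2 = CFG/BD/- → run C
t=9: L0/L1/L2 = CFG/BD/- → run C
t=10: L0/L1/L2 = CFG/BD/- → run C
t=11: L0/L1/L2 = CFG/BD/- → run C
t=12: L0/L1/L2 = FG/BD/- → run F
t=13: L0/L1/L2 = FG/BD/- → run F
t=14: L0/L1/L2 = FG/BD/- → run F
t=15: L0/L1/L2 = FG/BD/- → run F
t=16: L0/L1/L2 = G/BDF/- → run G
t=17: L0/L1/L2 = G/BDF/- → run G
t=18: L0/L1/L2 = G/BDF/- → run G
t=19: L0/L1/L2 = G/BDF/- → run G
t=20: L0/L1/L2 = -/BDFG/- → run B
t=21: L0/L1/L2 = -/BDFG/- → run B
t=22: L0/L1/L2 = -/BDFG/- → run B
t=23: L0/L1/L2 = -/DFG/- → run D
t=24: L0/L1/L2 = -/DFG/- → run D
t=25: L0/L1/L2 = -/DFG/- → run D
t=26: L0/L1/L2 = -/DFG/- → run D
t=27: L0/L1/L2 = -/FG/- → run F
t=28: L0/L1/L2 = -/FG/- → run F
t=29: L0/L1/L2 = -/G/- → run G
t=30: L0/L1/L2 = -/G/- → run G
t=31: L0/L1/L2 = -/G/- → run G
t=32: (idle)
t=33: (idle)
t=34: (idle)
t=35: (idle)
t=36: (idle)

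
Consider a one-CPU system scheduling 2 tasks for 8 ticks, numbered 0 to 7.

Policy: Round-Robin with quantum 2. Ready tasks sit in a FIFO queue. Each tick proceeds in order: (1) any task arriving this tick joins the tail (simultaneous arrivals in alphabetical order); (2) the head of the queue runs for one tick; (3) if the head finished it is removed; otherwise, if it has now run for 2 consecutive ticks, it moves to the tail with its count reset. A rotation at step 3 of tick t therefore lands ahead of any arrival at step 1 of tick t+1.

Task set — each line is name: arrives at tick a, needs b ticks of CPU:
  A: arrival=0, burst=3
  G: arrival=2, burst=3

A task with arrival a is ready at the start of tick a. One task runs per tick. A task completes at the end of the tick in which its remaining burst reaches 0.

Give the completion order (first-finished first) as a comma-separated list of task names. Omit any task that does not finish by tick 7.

completion order = A, G

t=0: queue=[A] q_used=0 → run A
t=1: queue=[A] q_used=1 → run A
t=2: queue=[A,G] q_used=0 → run A
t=3: queue=[G] q_used=0 → run G
t=4: queue=[G] q_used=1 → run G
t=5: queue=[G] q_used=0 → run G
t=6: (idle)
t=7: (idle)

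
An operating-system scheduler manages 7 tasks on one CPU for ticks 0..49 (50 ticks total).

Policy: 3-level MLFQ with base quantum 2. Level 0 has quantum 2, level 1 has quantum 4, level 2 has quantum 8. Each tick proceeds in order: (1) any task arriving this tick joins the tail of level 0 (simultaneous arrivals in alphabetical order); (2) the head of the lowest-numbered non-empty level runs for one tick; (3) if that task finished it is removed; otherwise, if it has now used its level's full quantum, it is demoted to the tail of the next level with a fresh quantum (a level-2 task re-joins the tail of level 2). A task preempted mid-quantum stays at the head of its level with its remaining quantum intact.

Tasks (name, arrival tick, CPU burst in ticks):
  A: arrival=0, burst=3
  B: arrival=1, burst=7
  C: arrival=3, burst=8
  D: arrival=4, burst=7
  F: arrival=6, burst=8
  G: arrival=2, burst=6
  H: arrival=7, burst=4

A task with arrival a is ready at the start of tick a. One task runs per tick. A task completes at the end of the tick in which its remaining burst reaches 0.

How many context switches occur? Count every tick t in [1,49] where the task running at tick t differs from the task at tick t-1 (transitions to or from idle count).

t=0: L0/L1/L2 = A/-/- → run A
t=1: L0/L1/L2 = AB/-/- → run A
t=2: L0/L1/L2 = BG/A/- → run B
t=3: L0/L1/L2 = BGC/A/- → run B
t=4: L0/L1/L2 = GCD/AB/- → run G
t=5: L0/L1/L2 = GCD/AB/- → run G
t=6: L0/L1/L2 = CDF/ABG/- → run C
t=7: L0/L1/L2 = CDFH/ABG/- → run C
t=8: L0/L1/L2 = DFH/ABGC/- → run D
t=9: L0/L1/L2 = DFH/ABGC/- → run D
t=10: L0/L1/L2 = FH/ABGCD/- → run F
t=11: L0/L1/L2 = FH/ABGCD/- → run F
t=12: L0/L1/L2 = H/ABGCDF/- → run H
t=13: L0/L1/L2 = H/ABGCDF/- → run H
t=14: L0/L1/L2 = -/ABGCDFH/- → run A
t=15: L0/L1/L2 = -/BGCDFH/- → run B
t=16: L0/L1/L2 = -/BGCDFH/- → run B
t=17: L0/L1/L2 = -/BGCDFH/- → run B
t=18: L0/L1/L2 = -/BGCDFH/- → run B
t=19: L0/L1/L2 = -/GCDFH/B → run G
t=20: L0/L1/L2 = -/GCDFH/B → run G
t=21: L0/L1/L2 = -/GCDFH/B → run G
t=22: L0/L1/L2 = -/GCDFH/B → run G
t=23: L0/L1/L2 = -/CDFH/B → run C
t=24: L0/L1/L2 = -/CDFH/B → run C
t=25: L0/L1/L2 = -/CDFH/B → run C
t=26: L0/L1/L2 = -/CDFH/B → run C
t=27: L0/L1/L2 = -/DFH/BC → run D
t=28: L0/L1/L2 = -/DFH/BC → run D
t=29: L0/L1/L2 = -/DFH/BC → run D
t=30: L0/L1/L2 = -/DFH/BC → run D
t=31: L0/L1/L2 = -/FH/BCD → run F
t=32: L0/L1/L2 = -/FH/BCD → run F
t=33: L0/L1/L2 = -/FH/BCD → run F
t=34: L0/L1/L2 = -/FH/BCD → run F
t=35: L0/L1/L2 = -/H/BCDF → run H
t=36: L0/L1/L2 = -/H/BCDF → run H
t=37: L0/L1/L2 = -/-/BCDF → run B
t=38: L0/L1/L2 = -/-/CDF → run C
t=39: L0/L1/L2 = -/-/CDF → run C
t=40: L0/L1/L2 = -/-/DF → run D
t=41: L0/L1/L2 = -/-/F → run F
t=42: L0/L1/L2 = -/-/F → run F
t=43: (idle)
t=44: (idle)
t=45: (idle)
t=46: (idle)
t=47: (idle)
t=48: (idle)
t=49: (idle)

context switches = 18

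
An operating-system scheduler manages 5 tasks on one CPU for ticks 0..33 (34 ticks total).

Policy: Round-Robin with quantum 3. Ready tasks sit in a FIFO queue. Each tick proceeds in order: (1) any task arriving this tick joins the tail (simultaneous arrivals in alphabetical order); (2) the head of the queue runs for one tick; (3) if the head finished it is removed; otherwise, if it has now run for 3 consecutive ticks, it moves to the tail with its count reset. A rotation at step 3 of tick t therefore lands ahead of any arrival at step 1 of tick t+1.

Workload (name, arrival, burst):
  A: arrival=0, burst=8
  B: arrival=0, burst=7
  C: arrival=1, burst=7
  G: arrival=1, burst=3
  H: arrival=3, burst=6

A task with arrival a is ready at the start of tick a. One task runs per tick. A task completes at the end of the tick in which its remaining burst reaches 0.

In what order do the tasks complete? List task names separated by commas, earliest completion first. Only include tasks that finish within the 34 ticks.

completion order = G, A, H, B, C

t=0: queue=[A,B] q_used=0 → run A
t=1: queue=[A,B,C,G] q_used=1 → run A
t=2: queue=[A,B,C,G] q_used=2 → run A
t=3: queue=[B,C,G,A,H] q_used=0 → run B
t=4: queue=[B,C,G,A,H] q_used=1 → run B
t=5: queue=[B,C,G,A,H] q_used=2 → run B
t=6: queue=[C,G,A,H,B] q_used=0 → run C
t=7: queue=[C,G,A,H,B] q_used=1 → run C
t=8: queue=[C,G,A,H,B] q_used=2 → run C
t=9: queue=[G,A,H,B,C] q_used=0 → run G
t=10: queue=[G,A,H,B,C] q_used=1 → run G
t=11: queue=[G,A,H,B,C] q_used=2 → run G
t=12: queue=[A,H,B,C] q_used=0 → run A
t=13: queue=[A,H,B,C] q_used=1 → run A
t=14: queue=[A,H,B,C] q_used=2 → run A
t=15: queue=[H,B,C,A] q_used=0 → run H
t=16: queue=[H,B,C,A] q_used=1 → run H
t=17: queue=[H,B,C,A] q_used=2 → run H
t=18: queue=[B,C,A,H] q_used=0 → run B
t=19: queue=[B,C,A,H] q_used=1 → run B
t=20: queue=[B,C,A,H] q_used=2 → run B
t=21: queue=[C,A,H,B] q_used=0 → run C
t=22: queue=[C,A,H,B] q_used=1 → run C
t=23: queue=[C,A,H,B] q_used=2 → run C
t=24: queue=[A,H,B,C] q_used=0 → run A
t=25: queue=[A,H,B,C] q_used=1 → run A
t=26: queue=[H,B,C] q_used=0 → run H
t=27: queue=[H,B,C] q_used=1 → run H
t=28: queue=[H,B,C] q_used=2 → run H
t=29: queue=[B,C] q_used=0 → run B
t=30: queue=[C] q_used=0 → run C
t=31: (idle)
t=32: (idle)
t=33: (idle)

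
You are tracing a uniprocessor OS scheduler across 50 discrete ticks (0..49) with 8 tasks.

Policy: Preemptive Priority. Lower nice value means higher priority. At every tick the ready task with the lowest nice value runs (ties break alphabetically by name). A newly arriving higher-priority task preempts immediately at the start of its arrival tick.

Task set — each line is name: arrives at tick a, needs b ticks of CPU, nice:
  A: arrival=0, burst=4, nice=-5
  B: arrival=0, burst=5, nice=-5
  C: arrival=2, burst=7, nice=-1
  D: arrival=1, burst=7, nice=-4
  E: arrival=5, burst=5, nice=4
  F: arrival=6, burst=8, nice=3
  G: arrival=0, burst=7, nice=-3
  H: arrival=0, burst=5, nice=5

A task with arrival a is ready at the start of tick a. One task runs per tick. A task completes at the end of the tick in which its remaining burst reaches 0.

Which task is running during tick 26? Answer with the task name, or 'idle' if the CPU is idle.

running at tick 26 = C

t=0: ready={A,B,G,H} → run A
t=1: ready={A,B,D,G,H} → run A
t=2: ready={A,B,C,D,G,H} → run A
t=3: ready={A,B,C,D,G,H} → run A
t=4: ready={B,C,D,G,H} → run B
t=5: ready={B,C,D,E,G,H} → run B
t=6: ready={B,C,D,E,F,G,H} → run B
t=7: ready={B,C,D,E,F,G,H} → run B
t=8: ready={B,C,D,E,F,G,H} → run B
t=9: ready={C,D,E,F,G,H} → run D
t=10: ready={C,D,E,F,G,H} → run D
t=11: ready={C,D,E,F,G,H} → run D
t=12: ready={C,D,E,F,G,H} → run D
t=13: ready={C,D,E,F,G,H} → run D
t=14: ready={C,D,E,F,G,H} → run D
t=15: ready={C,D,E,F,G,H} → run D
t=16: ready={C,E,F,G,H} → run G
t=17: ready={C,E,F,G,H} → run G
t=18: ready={C,E,F,G,H} → run G
t=19: ready={C,E,F,G,H} → run G
t=20: ready={C,E,F,G,H} → run G
t=21: ready={C,E,F,G,H} → run G
t=22: ready={C,E,F,G,H} → run G
t=23: ready={C,E,F,H} → run C
t=24: ready={C,E,F,H} → run C
t=25: ready={C,E,F,H} → run C
t=26: ready={C,E,F,H} → run C
t=27: ready={C,E,F,H} → run C
t=28: ready={C,E,F,H} → run C
t=29: ready={C,E,F,H} → run C
t=30: ready={E,F,H} → run F
t=31: ready={E,F,H} → run F
t=32: ready={E,F,H} → run F
t=33: ready={E,F,H} → run F
t=34: ready={E,F,H} → run F
t=35: ready={E,F,H} → run F
t=36: ready={E,F,H} → run F
t=37: ready={E,F,H} → run F
t=38: ready={E,H} → run E
t=39: ready={E,H} → run E
t=40: ready={E,H} → run E
t=41: ready={E,H} → run E
t=42: ready={E,H} → run E
t=43: ready={H} → run H
t=44: ready={H} → run H
t=45: ready={H} → run H
t=46: ready={H} → run H
t=47: ready={H} → run H
t=48: (idle)
t=49: (idle)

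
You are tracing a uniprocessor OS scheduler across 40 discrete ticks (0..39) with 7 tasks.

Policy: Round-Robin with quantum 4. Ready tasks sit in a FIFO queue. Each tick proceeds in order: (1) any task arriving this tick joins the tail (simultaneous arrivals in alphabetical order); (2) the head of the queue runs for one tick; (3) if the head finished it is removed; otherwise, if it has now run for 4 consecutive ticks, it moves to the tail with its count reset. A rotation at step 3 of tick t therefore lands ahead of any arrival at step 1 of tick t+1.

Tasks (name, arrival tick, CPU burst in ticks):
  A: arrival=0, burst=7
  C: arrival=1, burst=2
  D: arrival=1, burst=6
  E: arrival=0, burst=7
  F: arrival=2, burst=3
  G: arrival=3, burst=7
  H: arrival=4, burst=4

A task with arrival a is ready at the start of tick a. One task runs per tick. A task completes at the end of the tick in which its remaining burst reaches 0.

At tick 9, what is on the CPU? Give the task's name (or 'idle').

running at tick 9 = C

t=0: queue=[A,E] q_used=0 → run A
t=1: queue=[A,E,C,D] q_used=1 → run A
t=2: queue=[A,E,C,D,F] q_used=2 → run A
t=3: queue=[A,E,C,D,F,G] q_used=3 → run A
t=4: queue=[E,C,D,F,G,A,H] q_used=0 → run E
t=5: queue=[E,C,D,F,G,A,H] q_used=1 → run E
t=6: queue=[E,C,D,F,G,A,H] q_used=2 → run E
t=7: queue=[E,C,D,F,G,A,H] q_used=3 → run E
t=8: queue=[C,D,F,G,A,H,E] q_used=0 → run C
t=9: queue=[C,D,F,G,A,H,E] q_used=1 → run C
t=10: queue=[D,F,G,A,H,E] q_used=0 → run D
t=11: queue=[D,F,G,A,H,E] q_used=1 → run D
t=12: queue=[D,F,G,A,H,E] q_used=2 → run D
t=13: queue=[D,F,G,A,H,E] q_used=3 → run D
t=14: queue=[F,G,A,H,E,D] q_used=0 → run F
t=15: queue=[F,G,A,H,E,D] q_used=1 → run F
t=16: queue=[F,G,A,H,E,D] q_used=2 → run F
t=17: queue=[G,A,H,E,D] q_used=0 → run G
t=18: queue=[G,A,H,E,D] q_used=1 → run G
t=19: queue=[G,A,H,E,D] q_used=2 → run G
t=20: queue=[G,A,H,E,D] q_used=3 → run G
t=21: queue=[A,H,E,D,G] q_used=0 → run A
t=22: queue=[A,H,E,D,G] q_used=1 → run A
t=23: queue=[A,H,E,D,G] q_used=2 → run A
t=24: queue=[H,E,D,G] q_used=0 → run H
t=25: queue=[H,E,D,G] q_used=1 → run H
t=26: queue=[H,E,D,G] q_used=2 → run H
t=27: queue=[H,E,D,G] q_used=3 → run H
t=28: queue=[E,D,G] q_used=0 → run E
t=29: queue=[E,D,G] q_used=1 → run E
t=30: queue=[E,D,G] q_used=2 → run E
t=31: queue=[D,G] q_used=0 → run D
t=32: queue=[D,G] q_used=1 → run D
t=33: queue=[G] q_used=0 → run G
t=34: queue=[G] q_used=1 → run G
t=35: queue=[G] q_used=2 → run G
t=36: (idle)
t=37: (idle)
t=38: (idle)
t=39: (idle)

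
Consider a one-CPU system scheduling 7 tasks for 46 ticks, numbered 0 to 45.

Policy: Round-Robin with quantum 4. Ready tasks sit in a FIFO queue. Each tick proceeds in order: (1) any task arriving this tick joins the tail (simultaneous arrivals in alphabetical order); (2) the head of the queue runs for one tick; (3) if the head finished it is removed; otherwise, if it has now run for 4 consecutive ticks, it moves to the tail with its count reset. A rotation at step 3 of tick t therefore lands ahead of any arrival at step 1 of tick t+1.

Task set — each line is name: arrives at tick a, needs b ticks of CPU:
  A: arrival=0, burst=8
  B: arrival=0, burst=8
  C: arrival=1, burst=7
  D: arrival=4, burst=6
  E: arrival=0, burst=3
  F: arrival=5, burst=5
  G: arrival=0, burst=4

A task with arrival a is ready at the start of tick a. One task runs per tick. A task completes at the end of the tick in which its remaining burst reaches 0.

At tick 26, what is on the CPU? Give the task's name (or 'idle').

t=0: queue=[A,B,E,G] q_used=0 → run A
t=1: queue=[A,B,E,G,C] q_used=1 → run A
t=2: queue=[A,B,E,G,C] q_used=2 → run A
t=3: queue=[A,B,E,G,C] q_used=3 → run A
t=4: queue=[B,E,G,C,A,D] q_used=0 → run B
t=5: queue=[B,E,G,C,A,D,F] q_used=1 → run B
t=6: queue=[B,E,G,C,A,D,F] q_used=2 → run B
t=7: queue=[B,E,G,C,A,D,F] q_used=3 → run B
t=8: queue=[E,G,C,A,D,F,B] q_used=0 → run E
t=9: queue=[E,G,C,A,D,F,B] q_used=1 → run E
t=10: queue=[E,G,C,A,D,F,B] q_used=2 → run E
t=11: queue=[G,C,A,D,F,B] q_used=0 → run G
t=12: queue=[G,C,A,D,F,B] q_used=1 → run G
t=13: queue=[G,C,A,D,F,B] q_used=2 → run G
t=14: queue=[G,C,A,D,F,B] q_used=3 → run G
t=15: queue=[C,A,D,F,B] q_used=0 → run C
t=16: queue=[C,A,D,F,B] q_used=1 → run C
t=17: queue=[C,A,D,F,B] q_used=2 → run C
t=18: queue=[C,A,D,F,B] q_used=3 → run C
t=19: queue=[A,D,F,B,C] q_used=0 → run A
t=20: queue=[A,D,F,B,C] q_used=1 → run A
t=21: queue=[A,D,F,B,C] q_used=2 → run A
t=22: queue=[A,D,F,B,C] q_used=3 → run A
t=23: queue=[D,F,B,C] q_used=0 → run D
t=24: queue=[D,F,B,C] q_used=1 → run D
t=25: queue=[D,F,B,C] q_used=2 → run D
t=26: queue=[D,F,B,C] q_used=3 → run D
t=27: queue=[F,B,C,D] q_used=0 → run F
t=28: queue=[F,B,C,D] q_used=1 → run F
t=29: queue=[F,B,C,D] q_used=2 → run F
t=30: queue=[F,B,C,D] q_used=3 → run F
t=31: queue=[B,C,D,F] q_used=0 → run B
t=32: queue=[B,C,D,F] q_used=1 → run B
t=33: queue=[B,C,D,F] q_used=2 → run B
t=34: queue=[B,C,D,F] q_used=3 → run B
t=35: queue=[C,D,F] q_used=0 → run C
t=36: queue=[C,D,F] q_used=1 → run C
t=37: queue=[C,D,F] q_used=2 → run C
t=38: queue=[D,F] q_used=0 → run D
t=39: queue=[D,F] q_used=1 → run D
t=40: queue=[F] q_used=0 → run F
t=41: (idle)
t=42: (idle)
t=43: (idle)
t=44: (idle)
t=45: (idle)

running at tick 26 = D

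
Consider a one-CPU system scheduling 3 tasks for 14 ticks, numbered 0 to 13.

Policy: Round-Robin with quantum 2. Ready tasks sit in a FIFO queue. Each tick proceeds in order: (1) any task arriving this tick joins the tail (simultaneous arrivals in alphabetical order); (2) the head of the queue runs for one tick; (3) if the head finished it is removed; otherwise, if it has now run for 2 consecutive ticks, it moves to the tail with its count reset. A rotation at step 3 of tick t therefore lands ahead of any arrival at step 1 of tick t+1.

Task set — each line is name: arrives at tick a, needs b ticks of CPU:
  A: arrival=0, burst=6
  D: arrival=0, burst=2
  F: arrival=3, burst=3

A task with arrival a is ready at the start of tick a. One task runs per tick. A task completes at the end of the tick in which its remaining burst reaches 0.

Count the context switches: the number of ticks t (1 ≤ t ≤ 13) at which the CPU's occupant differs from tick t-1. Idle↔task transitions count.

t=0: queue=[A,D] q_used=0 → run A
t=1: queue=[A,D] q_used=1 → run A
t=2: queue=[D,A] q_used=0 → run D
t=3: queue=[D,A,F] q_used=1 → run D
t=4: queue=[A,F] q_used=0 → run A
t=5: queue=[A,F] q_used=1 → run A
t=6: queue=[F,A] q_used=0 → run F
t=7: queue=[F,A] q_used=1 → run F
t=8: queue=[A,F] q_used=0 → run A
t=9: queue=[A,F] q_used=1 → run A
t=10: queue=[F] q_used=0 → run F
t=11: (idle)
t=12: (idle)
t=13: (idle)

context switches = 6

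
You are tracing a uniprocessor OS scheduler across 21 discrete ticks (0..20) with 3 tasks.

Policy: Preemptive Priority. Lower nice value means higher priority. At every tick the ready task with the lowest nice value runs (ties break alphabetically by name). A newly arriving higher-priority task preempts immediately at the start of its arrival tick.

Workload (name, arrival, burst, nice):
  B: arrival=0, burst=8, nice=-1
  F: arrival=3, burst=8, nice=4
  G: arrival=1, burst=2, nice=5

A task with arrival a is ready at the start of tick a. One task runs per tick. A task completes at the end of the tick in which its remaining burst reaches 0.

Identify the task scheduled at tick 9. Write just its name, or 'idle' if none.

running at tick 9 = F

t=0: ready={B} → run B
t=1: ready={B,G} → run B
t=2: ready={B,G} → run B
t=3: ready={B,F,G} → run B
t=4: ready={B,F,G} → run B
t=5: ready={B,F,G} → run B
t=6: ready={B,F,G} → run B
t=7: ready={B,F,G} → run B
t=8: ready={F,G} → run F
t=9: ready={F,G} → run F
t=10: ready={F,G} → run F
t=11: ready={F,G} → run F
t=12: ready={F,G} → run F
t=13: ready={F,G} → run F
t=14: ready={F,G} → run F
t=15: ready={F,G} → run F
t=16: ready={G} → run G
t=17: ready={G} → run G
t=18: (idle)
t=19: (idle)
t=20: (idle)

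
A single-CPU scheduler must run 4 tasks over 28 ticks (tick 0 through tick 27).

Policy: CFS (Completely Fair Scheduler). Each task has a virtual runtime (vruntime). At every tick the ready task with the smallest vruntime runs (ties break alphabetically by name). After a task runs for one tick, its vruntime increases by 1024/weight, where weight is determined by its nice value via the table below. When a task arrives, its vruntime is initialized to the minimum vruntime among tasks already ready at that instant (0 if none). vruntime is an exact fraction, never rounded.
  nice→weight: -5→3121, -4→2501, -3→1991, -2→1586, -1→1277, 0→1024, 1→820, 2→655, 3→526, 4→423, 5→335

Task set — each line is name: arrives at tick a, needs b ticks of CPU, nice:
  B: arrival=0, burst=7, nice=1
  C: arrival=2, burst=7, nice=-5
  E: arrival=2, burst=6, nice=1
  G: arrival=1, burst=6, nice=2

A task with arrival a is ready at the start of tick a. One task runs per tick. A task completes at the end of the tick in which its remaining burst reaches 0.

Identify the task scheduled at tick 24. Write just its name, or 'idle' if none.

t=0: vr[B=0] → run B
t=1: vr[B=256/205 G=256/205] → run B
t=2: vr[B=512/205 C=256/205 E=256/205 G=256/205] → run C
t=3: vr[B=512/205 C=1008896/639805 E=256/205 G=256/205] → run E
t=4: vr[B=512/205 C=1008896/639805 E=512/205 G=256/205] → run G
t=5: vr[B=512/205 C=1008896/639805 E=512/205 G=15104/5371] → run C
t=6: vr[B=512/205 C=1218816/639805 E=512/205 G=15104/5371] → run C
t=7: vr[B=512/205 C=1428736/639805 E=512/205 G=15104/5371] → run C
t=8: vr[B=512/205 C=1638656/639805 E=512/205 G=15104/5371] → run B
t=9: vr[B=768/205 C=1638656/639805 E=512/205 G=15104/5371] → run E
t=10: vr[B=768/205 C=1638656/639805 E=768/205 G=15104/5371] → run C
t=11: vr[B=768/205 C=1848576/639805 E=768/205 G=15104/5371] → run G
t=12: vr[B=768/205 C=1848576/639805 E=768/205 G=117504/26855] → run C
t=13: vr[B=768/205 C=2058496/639805 E=768/205 G=117504/26855] → run C
t=14: vr[B=768/205 E=768/205 G=117504/26855] → run B
t=15: vr[B=1024/205 E=768/205 G=117504/26855] → run E
t=16: vr[B=1024/205 E=1024/205 G=117504/26855] → run G
t=17: vr[B=1024/205 E=1024/205 G=159488/26855] → run B
t=18: vr[B=256/41 E=1024/205 G=159488/26855] → run E
t=19: vr[B=256/41 E=256/41 G=159488/26855] → run G
t=20: vr[B=256/41 E=256/41 G=201472/26855] → run B
t=21: vr[B=1536/205 E=256/41 G=201472/26855] → run E
t=22: vr[B=1536/205 E=1536/205 G=201472/26855] → run B
t=23: vr[E=1536/205 G=201472/26855] → run E
t=24: vr[G=201472/26855] → run G
t=25: vr[G=243456/26855] → run G
t=26: (idle)
t=27: (idle)

running at tick 24 = G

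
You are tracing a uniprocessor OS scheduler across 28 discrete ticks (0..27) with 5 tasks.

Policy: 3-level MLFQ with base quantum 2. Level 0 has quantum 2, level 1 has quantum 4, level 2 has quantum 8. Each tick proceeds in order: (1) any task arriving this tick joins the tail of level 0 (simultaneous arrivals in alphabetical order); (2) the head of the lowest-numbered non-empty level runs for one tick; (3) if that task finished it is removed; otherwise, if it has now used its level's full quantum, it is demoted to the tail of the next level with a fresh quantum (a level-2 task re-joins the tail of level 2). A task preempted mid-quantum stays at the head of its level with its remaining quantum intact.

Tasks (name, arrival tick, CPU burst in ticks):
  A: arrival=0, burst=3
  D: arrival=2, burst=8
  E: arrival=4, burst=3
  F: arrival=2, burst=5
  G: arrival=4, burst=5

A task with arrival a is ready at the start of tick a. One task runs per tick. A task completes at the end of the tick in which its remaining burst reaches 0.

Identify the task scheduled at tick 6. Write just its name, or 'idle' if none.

running at tick 6 = E

t=0: L0/L1/L2 = A/-/- → run A
t=1: L0/L1/L2 = A/-/- → run A
t=2: L0/L1/L2 = DF/A/- → run D
t=3: L0/L1/L2 = DF/A/- → run D
t=4: L0/L1/L2 = FEG/AD/- → run F
t=5: L0/L1/L2 = FEG/AD/- → run F
t=6: L0/L1/L2 = EG/ADF/- → run E
t=7: L0/L1/L2 = EG/ADF/- → run E
t=8: L0/L1/L2 = G/ADFE/- → run G
t=9: L0/L1/L2 = G/ADFE/- → run G
t=10: L0/L1/L2 = -/ADFEG/- → run A
t=11: L0/L1/L2 = -/DFEG/- → run D
t=12: L0/L1/L2 = -/DFEG/- → run D
t=13: L0/L1/L2 = -/DFEG/- → run D
t=14: L0/L1/L2 = -/DFEG/- → run D
t=15: L0/L1/L2 = -/FEG/D → run F
t=16: L0/L1/L2 = -/FEG/D → run F
t=17: L0/L1/L2 = -/FEG/D → run F
t=18: L0/L1/L2 = -/EG/D → run E
t=19: L0/L1/L2 = -/G/D → run G
t=20: L0/L1/L2 = -/G/D → run G
t=21: L0/L1/L2 = -/G/D → run G
t=22: L0/L1/L2 = -/-/D → run D
t=23: L0/L1/L2 = -/-/D → run D
t=24: (idle)
t=25: (idle)
t=26: (idle)
t=27: (idle)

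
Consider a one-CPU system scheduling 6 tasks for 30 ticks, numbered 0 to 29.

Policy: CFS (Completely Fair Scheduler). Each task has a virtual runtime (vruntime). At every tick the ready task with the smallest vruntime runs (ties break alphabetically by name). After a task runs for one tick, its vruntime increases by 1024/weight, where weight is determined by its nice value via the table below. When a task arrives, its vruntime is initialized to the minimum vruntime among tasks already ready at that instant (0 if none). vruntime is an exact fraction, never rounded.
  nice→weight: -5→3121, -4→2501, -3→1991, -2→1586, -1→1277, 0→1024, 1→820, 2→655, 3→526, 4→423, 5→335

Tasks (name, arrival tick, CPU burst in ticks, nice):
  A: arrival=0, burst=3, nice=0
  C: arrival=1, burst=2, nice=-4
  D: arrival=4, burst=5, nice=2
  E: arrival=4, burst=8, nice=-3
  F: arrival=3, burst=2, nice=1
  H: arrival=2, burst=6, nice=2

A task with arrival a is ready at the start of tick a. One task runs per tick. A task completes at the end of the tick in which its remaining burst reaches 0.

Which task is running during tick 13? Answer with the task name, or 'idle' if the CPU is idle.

running at tick 13 = D

t=0: vr[A=0] → run A
t=1: vr[A=1 C=1] → run A
t=2: vr[A=2 C=1 H=1] → run C
t=3: vr[A=2 C=3525/2501 F=1 H=1] → run F
t=4: vr[A=2 C=3525/2501 D=1 E=1 F=461/205 H=1] → run D
t=5: vr[A=2 C=3525/2501 D=1679/655 E=1 F=461/205 H=1] → run E
t=6: vr[A=2 C=3525/2501 D=1679/655 E=3015/1991 F=461/205 H=1] → run H
t=7: vr[A=2 C=3525/2501 D=1679/655 E=3015/1991 F=461/205 H=1679/655] → run C
t=8: vr[A=2 D=1679/655 E=3015/1991 F=461/205 H=1679/655] → run E
t=9: vr[A=2 D=1679/655 E=4039/1991 F=461/205 H=1679/655] → run A
t=10: vr[D=1679/655 E=4039/1991 F=461/205 H=1679/655] → run E
t=11: vr[D=1679/655 E=5063/1991 F=461/205 H=1679/655] → run F
t=12: vr[D=1679/655 E=5063/1991 H=1679/655] → run E
t=13: vr[D=1679/655 E=6087/1991 H=1679/655] → run D
t=14: vr[D=2703/655 E=6087/1991 H=1679/655] → run H
t=15: vr[D=2703/655 E=6087/1991 H=2703/655] → run E
t=16: vr[D=2703/655 E=7111/1991 H=2703/655] → run E
t=17: vr[D=2703/655 E=8135/1991 H=2703/655] → run E
t=18: vr[D=2703/655 E=9159/1991 H=2703/655] → run D
t=19: vr[D=3727/655 E=9159/1991 H=2703/655] → run H
t=20: vr[D=3727/655 E=9159/1991 H=3727/655] → run E
t=21: vr[D=3727/655 H=3727/655] → run D
t=22: vr[D=4751/655 H=3727/655] → run H
t=23: vr[D=4751/655 H=4751/655] → run D
t=24: vr[H=4751/655] → run H
t=25: vr[H=1155/131] → run H
t=26: (idle)
t=27: (idle)
t=28: (idle)
t=29: (idle)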